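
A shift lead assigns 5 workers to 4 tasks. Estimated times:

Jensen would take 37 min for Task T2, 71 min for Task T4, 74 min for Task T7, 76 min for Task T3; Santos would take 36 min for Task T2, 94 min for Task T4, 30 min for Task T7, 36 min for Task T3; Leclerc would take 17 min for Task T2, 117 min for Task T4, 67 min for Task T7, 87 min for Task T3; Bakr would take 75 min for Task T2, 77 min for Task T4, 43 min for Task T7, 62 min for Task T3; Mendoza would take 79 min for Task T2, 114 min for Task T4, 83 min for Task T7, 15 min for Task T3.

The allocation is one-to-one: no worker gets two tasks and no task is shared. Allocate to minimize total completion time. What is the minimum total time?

Optimal: Leclerc→Task T2 (17 min), Jensen→Task T4 (71 min), Santos→Task T7 (30 min), Mendoza→Task T3 (15 min) — total 17+71+30+15 = 133 min.
Row-greedy (each worker in turn takes its cheapest remaining task) gives 231 min, worse by 98.
Next-best assignment: Leclerc→Task T2, Bakr→Task T4, Santos→Task T7, Mendoza→Task T3 = 139 min.

Min total: 133 min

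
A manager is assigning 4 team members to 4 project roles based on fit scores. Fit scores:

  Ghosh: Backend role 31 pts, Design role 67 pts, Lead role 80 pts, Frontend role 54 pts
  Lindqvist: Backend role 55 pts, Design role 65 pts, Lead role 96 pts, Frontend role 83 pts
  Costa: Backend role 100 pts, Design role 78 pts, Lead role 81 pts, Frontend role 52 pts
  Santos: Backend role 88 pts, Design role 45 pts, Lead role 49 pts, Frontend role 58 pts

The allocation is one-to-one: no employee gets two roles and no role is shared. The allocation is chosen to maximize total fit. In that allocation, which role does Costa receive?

Treat this as an assignment problem: match each employee to one role.
Optimal: Ghosh→Lead role (80 pts), Lindqvist→Frontend role (83 pts), Costa→Design role (78 pts), Santos→Backend role (88 pts) — total 80+83+78+88 = 329 pts.
Max-entry greedy (repeatedly take the single best remaining cell) gives 321 pts, worse by 8.
Next-best assignment: Ghosh→Design role, Lindqvist→Lead role, Costa→Backend role, Santos→Frontend role = 321 pts.
Swapping Santos↔Lindqvist (Santos→Frontend role 58 pts, Lindqvist→Backend role 55 pts) loses 58.
Every other assignment is strictly worse.
Costa's own top role is Backend role (100 pts), but forcing Costa→Backend role and reassigning the rest optimally gives only 321 pts — worse by 8.

Costa receives Design role.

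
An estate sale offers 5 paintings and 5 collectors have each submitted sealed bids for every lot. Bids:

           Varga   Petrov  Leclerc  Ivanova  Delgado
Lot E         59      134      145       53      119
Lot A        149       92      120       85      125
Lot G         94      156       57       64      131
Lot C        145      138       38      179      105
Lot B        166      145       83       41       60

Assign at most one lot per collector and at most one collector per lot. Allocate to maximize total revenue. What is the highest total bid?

Optimal: Varga→Lot B ($166), Petrov→Lot G ($156), Leclerc→Lot E ($145), Ivanova→Lot C ($179), Delgado→Lot A ($125) — total 166+156+145+179+125 = $771.
Column-greedy (each lot in turn goes to its best remaining collector) gives $689, worse by 82.
Next-best assignment: Varga→Lot A, Petrov→Lot B, Leclerc→Lot E, Ivanova→Lot C, Delgado→Lot G = $749.

Max total: $771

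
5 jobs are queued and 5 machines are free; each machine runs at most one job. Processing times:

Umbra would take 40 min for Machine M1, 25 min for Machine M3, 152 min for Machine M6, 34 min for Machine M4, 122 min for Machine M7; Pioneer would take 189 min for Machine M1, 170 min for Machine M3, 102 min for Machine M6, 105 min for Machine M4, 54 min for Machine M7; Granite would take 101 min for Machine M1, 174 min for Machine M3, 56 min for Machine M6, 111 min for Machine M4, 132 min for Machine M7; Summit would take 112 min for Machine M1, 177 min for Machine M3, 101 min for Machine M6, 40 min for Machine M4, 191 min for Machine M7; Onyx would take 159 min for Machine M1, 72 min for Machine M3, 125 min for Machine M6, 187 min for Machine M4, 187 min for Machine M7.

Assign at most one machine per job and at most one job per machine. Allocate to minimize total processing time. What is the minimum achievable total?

Minimum total: 262 min

Optimal: Umbra→Machine M1 (40 min), Pioneer→Machine M7 (54 min), Granite→Machine M6 (56 min), Summit→Machine M4 (40 min), Onyx→Machine M3 (72 min) — total 40+54+56+40+72 = 262 min.
Next-best assignment: Umbra→Machine M4, Pioneer→Machine M7, Granite→Machine M6, Summit→Machine M1, Onyx→Machine M3 = 328 min.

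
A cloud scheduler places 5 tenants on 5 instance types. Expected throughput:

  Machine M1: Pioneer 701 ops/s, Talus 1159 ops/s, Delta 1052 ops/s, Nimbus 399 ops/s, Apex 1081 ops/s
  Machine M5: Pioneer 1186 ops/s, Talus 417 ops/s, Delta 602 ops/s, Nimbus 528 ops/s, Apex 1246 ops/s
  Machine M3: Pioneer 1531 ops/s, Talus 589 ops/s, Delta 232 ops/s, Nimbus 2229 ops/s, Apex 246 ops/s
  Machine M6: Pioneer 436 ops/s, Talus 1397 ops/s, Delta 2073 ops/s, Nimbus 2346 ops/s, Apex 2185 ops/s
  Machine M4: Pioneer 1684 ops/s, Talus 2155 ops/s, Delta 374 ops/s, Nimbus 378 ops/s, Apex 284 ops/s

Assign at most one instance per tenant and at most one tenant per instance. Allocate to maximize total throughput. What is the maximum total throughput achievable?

This is the linear assignment problem.
Optimal: Pioneer→Machine M5 (1186 ops/s), Talus→Machine M4 (2155 ops/s), Delta→Machine M1 (1052 ops/s), Nimbus→Machine M3 (2229 ops/s), Apex→Machine M6 (2185 ops/s) — total 1186+2155+1052+2229+2185 = 8807 ops/s.
Row-greedy (each tenant in turn takes its best remaining instance) gives 7608 ops/s, worse by 1199.

Maximum total: 8807 ops/s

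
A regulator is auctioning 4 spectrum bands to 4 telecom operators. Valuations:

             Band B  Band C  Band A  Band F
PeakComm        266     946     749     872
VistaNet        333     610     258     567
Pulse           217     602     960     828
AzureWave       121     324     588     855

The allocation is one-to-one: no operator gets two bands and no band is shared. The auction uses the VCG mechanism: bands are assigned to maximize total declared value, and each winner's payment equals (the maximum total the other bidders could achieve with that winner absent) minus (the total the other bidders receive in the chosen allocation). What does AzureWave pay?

AzureWave pays $234M.

Efficient allocation: PeakComm→Band C ($946M), VistaNet→Band B ($333M), Pulse→Band A ($960M), AzureWave→Band F ($855M); total welfare W = $3094M.
AzureWave receives Band F at value $855M, so the others get W − 855 = $2239M.
Without AzureWave: best allocation of the remaining 3 bidders over all 4 bands is PeakComm→Band C ($946M), VistaNet→Band F ($567M), Pulse→Band A ($960M), total $2473M.
VCG payment = (others' best without AzureWave) − (others' welfare with AzureWave) = 2473 − 2239 = $234M.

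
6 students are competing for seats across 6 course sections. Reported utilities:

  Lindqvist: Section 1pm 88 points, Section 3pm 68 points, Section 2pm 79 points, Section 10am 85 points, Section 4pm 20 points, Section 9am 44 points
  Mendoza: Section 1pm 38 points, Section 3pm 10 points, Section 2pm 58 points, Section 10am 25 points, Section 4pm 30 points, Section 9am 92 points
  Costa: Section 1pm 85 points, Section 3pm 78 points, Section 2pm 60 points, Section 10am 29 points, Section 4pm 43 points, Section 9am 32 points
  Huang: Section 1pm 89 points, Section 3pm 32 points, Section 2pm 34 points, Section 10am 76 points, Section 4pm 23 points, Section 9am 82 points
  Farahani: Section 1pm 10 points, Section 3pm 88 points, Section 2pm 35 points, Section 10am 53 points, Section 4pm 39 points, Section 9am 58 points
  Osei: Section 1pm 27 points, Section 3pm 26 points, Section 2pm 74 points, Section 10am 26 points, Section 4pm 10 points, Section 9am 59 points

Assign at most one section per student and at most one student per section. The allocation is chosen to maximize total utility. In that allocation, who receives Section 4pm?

Costa receives Section 4pm.

Optimal: Lindqvist→Section 10am (85 points), Mendoza→Section 9am (92 points), Costa→Section 4pm (43 points), Huang→Section 1pm (89 points), Farahani→Section 3pm (88 points), Osei→Section 2pm (74 points) — total 85+92+43+89+88+74 = 471 points.
Row-greedy (each student in turn takes its best remaining section) gives 447 points, worse by 24.
Next-best assignment: Lindqvist→Section 1pm, Mendoza→Section 9am, Costa→Section 4pm, Huang→Section 10am, Farahani→Section 3pm, Osei→Section 2pm = 461 points.
Swapping Huang↔Osei (Huang→Section 2pm 34 points, Osei→Section 1pm 27 points) loses 102.
No other one-to-one assignment exceeds 471 points.
Costa's own top section is Section 1pm (85 points), but forcing Costa→Section 1pm and reassigning the rest optimally gives only 447 points — worse by 24.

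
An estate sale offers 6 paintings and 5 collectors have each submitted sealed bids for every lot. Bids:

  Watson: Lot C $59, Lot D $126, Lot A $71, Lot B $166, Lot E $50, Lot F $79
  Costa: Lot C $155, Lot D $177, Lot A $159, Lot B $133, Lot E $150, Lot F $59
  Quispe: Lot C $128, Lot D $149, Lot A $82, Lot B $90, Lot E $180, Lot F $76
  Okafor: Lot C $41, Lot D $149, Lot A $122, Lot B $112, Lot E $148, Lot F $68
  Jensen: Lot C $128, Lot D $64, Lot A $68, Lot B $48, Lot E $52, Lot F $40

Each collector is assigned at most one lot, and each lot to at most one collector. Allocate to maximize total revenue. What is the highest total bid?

Maximum total: $782

This is the linear assignment problem.
Optimal: Watson→Lot B ($166), Costa→Lot A ($159), Quispe→Lot E ($180), Okafor→Lot D ($149), Jensen→Lot C ($128) — total 166+159+180+149+128 = $782.
Column-greedy (each lot in turn goes to its best remaining collector) gives $644, worse by 138.
Next-best assignment: Watson→Lot B, Costa→Lot D, Quispe→Lot E, Okafor→Lot A, Jensen→Lot C = $773.
Swapping Okafor↔Costa (Okafor→Lot A $122, Costa→Lot D $177) loses 9.
No other one-to-one assignment exceeds $782.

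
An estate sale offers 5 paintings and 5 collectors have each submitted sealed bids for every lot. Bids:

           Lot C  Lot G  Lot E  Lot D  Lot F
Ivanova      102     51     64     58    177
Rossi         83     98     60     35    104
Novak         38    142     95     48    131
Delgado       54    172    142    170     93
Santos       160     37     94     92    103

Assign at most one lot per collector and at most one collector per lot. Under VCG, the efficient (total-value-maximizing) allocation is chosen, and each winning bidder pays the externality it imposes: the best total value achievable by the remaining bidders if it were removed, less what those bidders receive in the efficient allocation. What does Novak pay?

Efficient allocation: Ivanova→Lot F ($177), Rossi→Lot E ($60), Novak→Lot G ($142), Delgado→Lot D ($170), Santos→Lot C ($160); total welfare W = $709.
Novak receives Lot G at value $142, so the others get W − 142 = $567.
Without Novak: best allocation of the remaining 4 bidders over all 5 lots is Ivanova→Lot F ($177), Rossi→Lot G ($98), Delgado→Lot D ($170), Santos→Lot C ($160), total $605.
VCG payment = (others' best without Novak) − (others' welfare with Novak) = 605 − 567 = $38.

Novak pays $38.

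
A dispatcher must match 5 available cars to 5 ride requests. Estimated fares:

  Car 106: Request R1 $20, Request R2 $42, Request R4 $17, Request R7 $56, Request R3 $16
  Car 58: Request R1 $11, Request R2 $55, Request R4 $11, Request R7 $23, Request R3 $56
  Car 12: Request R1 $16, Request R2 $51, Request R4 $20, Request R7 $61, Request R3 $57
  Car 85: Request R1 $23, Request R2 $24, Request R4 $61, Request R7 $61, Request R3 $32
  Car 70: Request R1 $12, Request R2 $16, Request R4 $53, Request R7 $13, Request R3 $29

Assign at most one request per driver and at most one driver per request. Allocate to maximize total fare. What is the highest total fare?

Maximum total: $246

This is a one-to-one assignment (maximum-weight bipartite matching).
Optimal: Car 106→Request R1 ($20), Car 58→Request R2 ($55), Car 12→Request R3 ($57), Car 85→Request R7 ($61), Car 70→Request R4 ($53) — total 20+55+57+61+53 = $246.
Row-greedy (each driver in turn takes its best remaining request) gives $236, worse by 10.
Swapping Car 12↔Car 58 (Car 12→Request R2 $51, Car 58→Request R3 $56) loses 5.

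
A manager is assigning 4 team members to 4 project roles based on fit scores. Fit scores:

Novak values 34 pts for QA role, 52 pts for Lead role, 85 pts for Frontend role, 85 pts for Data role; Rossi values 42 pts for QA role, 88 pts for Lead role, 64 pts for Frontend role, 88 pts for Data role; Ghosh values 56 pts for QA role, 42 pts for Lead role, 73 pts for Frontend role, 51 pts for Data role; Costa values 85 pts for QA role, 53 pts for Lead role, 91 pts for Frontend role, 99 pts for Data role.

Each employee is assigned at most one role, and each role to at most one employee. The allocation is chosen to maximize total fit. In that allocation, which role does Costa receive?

Treat this as an assignment problem: match each employee to one role.
Optimal: Novak→Data role (85 pts), Rossi→Lead role (88 pts), Ghosh→Frontend role (73 pts), Costa→QA role (85 pts) — total 85+88+73+85 = 331 pts.
Costa's own top role is Data role (99 pts), but forcing Costa→Data role and reassigning the rest optimally gives only 328 pts — worse by 3.

Costa receives QA role.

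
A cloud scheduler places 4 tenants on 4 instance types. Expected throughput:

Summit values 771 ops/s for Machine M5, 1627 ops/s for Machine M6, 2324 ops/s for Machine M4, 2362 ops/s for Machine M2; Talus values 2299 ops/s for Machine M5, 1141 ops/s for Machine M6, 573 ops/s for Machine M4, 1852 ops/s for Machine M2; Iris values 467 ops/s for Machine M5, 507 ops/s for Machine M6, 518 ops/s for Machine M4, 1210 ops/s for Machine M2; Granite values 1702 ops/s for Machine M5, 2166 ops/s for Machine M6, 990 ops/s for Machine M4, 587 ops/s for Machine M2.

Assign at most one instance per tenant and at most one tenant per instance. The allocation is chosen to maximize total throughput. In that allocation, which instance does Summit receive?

Treat this as an assignment problem: match each tenant to one instance.
Optimal: Summit→Machine M4 (2324 ops/s), Talus→Machine M5 (2299 ops/s), Iris→Machine M2 (1210 ops/s), Granite→Machine M6 (2166 ops/s) — total 2324+2299+1210+2166 = 7999 ops/s.
Row-greedy (each tenant in turn takes its best remaining instance) gives 7345 ops/s, worse by 654.
Summit's own top instance is Machine M2 (2362 ops/s), but forcing Summit→Machine M2 and reassigning the rest optimally gives only 7345 ops/s — worse by 654.

Summit receives Machine M4.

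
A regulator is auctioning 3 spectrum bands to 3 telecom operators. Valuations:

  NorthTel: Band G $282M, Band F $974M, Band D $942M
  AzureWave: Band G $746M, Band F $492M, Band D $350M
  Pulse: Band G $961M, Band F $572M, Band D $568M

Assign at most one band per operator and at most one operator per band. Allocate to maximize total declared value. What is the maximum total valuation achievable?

Max total: $2395M

Optimal: NorthTel→Band D ($942M), AzureWave→Band F ($492M), Pulse→Band G ($961M) — total 942+492+961 = $2395M.
Max-entry greedy (repeatedly take the single best remaining cell) gives $2285M, worse by 110.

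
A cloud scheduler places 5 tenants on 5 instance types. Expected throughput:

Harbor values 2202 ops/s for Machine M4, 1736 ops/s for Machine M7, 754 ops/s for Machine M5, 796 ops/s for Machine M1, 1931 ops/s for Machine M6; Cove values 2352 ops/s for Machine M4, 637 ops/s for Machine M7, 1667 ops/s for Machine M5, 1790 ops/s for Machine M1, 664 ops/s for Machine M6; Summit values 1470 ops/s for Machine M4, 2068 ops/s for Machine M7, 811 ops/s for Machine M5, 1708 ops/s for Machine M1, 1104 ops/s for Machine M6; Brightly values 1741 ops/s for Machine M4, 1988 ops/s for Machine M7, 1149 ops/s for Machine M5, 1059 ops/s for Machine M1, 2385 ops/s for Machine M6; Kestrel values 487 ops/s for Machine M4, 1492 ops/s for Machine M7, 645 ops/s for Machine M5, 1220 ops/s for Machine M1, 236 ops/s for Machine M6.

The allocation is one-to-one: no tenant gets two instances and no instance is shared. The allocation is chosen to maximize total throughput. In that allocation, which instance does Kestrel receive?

Kestrel receives Machine M1.

Optimal: Harbor→Machine M4 (2202 ops/s), Cove→Machine M5 (1667 ops/s), Summit→Machine M7 (2068 ops/s), Brightly→Machine M6 (2385 ops/s), Kestrel→Machine M1 (1220 ops/s) — total 2202+1667+2068+2385+1220 = 9542 ops/s.
Max-entry greedy (repeatedly take the single best remaining cell) gives 8779 ops/s, worse by 763.
Every other assignment is strictly worse.
Kestrel's own top instance is Machine M7 (1492 ops/s), but forcing Kestrel→Machine M7 and reassigning the rest optimally gives only 9454 ops/s — worse by 88.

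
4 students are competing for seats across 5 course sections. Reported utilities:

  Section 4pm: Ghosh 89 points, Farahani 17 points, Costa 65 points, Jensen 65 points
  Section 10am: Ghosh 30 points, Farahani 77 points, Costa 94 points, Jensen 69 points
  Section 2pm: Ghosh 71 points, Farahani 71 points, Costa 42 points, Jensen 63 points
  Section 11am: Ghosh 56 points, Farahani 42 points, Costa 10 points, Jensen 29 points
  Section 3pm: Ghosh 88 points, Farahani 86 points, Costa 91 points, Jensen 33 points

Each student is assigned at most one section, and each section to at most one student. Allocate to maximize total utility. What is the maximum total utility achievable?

Maximum total: 332 points

Treat this as an assignment problem: match each student to one section.
Optimal: Ghosh→Section 4pm (89 points), Farahani→Section 3pm (86 points), Costa→Section 10am (94 points), Jensen→Section 2pm (63 points) — total 89+86+94+63 = 332 points.
Column-greedy (each section in turn goes to its best remaining student) gives 283 points, worse by 49.
Next-best assignment: Ghosh→Section 4pm, Farahani→Section 10am, Costa→Section 3pm, Jensen→Section 2pm = 320 points.
No other one-to-one assignment exceeds 332 points.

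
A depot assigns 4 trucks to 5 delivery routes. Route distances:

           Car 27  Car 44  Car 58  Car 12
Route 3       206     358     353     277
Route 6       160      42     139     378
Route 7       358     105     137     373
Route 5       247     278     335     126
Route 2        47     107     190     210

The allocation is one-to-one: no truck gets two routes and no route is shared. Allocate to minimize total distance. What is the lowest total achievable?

Treat this as an assignment problem: match each truck to one route.
Optimal: Car 27→Route 2 (47 km), Car 44→Route 6 (42 km), Car 58→Route 7 (137 km), Car 12→Route 5 (126 km) — total 47+42+137+126 = 352 km.
Column-greedy (each route in turn goes to its cheapest remaining truck) gives 511 km, worse by 159.

Min total: 352 km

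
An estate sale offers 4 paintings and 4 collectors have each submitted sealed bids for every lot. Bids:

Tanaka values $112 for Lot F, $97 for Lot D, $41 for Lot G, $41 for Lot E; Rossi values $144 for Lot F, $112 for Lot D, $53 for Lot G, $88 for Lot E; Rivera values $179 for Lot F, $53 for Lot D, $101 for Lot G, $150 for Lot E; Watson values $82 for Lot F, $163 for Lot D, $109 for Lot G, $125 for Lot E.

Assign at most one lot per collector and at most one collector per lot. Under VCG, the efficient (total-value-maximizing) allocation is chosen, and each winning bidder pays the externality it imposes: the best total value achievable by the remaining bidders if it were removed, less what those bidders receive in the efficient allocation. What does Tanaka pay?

Tanaka pays $54.

Efficient allocation: Tanaka→Lot D ($97), Rossi→Lot F ($144), Rivera→Lot E ($150), Watson→Lot G ($109); total welfare W = $500.
Tanaka receives Lot D at value $97, so the others get W − 97 = $403.
Without Tanaka: best allocation of the remaining 3 bidders over all 4 lots is Rossi→Lot F ($144), Rivera→Lot E ($150), Watson→Lot D ($163), total $457.
VCG payment = (others' best without Tanaka) − (others' welfare with Tanaka) = 457 − 403 = $54.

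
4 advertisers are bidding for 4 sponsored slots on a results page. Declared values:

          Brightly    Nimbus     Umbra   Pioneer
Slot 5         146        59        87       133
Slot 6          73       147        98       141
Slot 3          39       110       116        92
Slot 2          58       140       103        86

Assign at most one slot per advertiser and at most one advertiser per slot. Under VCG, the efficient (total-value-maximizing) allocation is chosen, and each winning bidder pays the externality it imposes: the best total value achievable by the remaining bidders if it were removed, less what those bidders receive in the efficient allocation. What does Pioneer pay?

Pioneer pays $7.

Efficient allocation: Brightly→Slot 5 ($146), Nimbus→Slot 2 ($140), Umbra→Slot 3 ($116), Pioneer→Slot 6 ($141); total welfare W = $543.
Pioneer receives Slot 6 at value $141, so the others get W − 141 = $402.
Without Pioneer: best allocation of the remaining 3 bidders over all 4 slots is Brightly→Slot 5 ($146), Nimbus→Slot 6 ($147), Umbra→Slot 3 ($116), total $409.
VCG payment = (others' best without Pioneer) − (others' welfare with Pioneer) = 409 − 402 = $7.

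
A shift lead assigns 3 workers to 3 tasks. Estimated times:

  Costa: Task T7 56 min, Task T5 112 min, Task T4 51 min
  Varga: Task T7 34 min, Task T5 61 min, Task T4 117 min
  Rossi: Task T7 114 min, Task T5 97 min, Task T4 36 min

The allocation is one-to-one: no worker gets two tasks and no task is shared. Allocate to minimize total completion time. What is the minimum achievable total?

Optimal: Costa→Task T7 (56 min), Varga→Task T5 (61 min), Rossi→Task T4 (36 min) — total 56+61+36 = 153 min.
Min-entry greedy (repeatedly take the single cheapest remaining cell) gives 182 min, worse by 29.
Every other assignment is strictly worse.

Min total: 153 min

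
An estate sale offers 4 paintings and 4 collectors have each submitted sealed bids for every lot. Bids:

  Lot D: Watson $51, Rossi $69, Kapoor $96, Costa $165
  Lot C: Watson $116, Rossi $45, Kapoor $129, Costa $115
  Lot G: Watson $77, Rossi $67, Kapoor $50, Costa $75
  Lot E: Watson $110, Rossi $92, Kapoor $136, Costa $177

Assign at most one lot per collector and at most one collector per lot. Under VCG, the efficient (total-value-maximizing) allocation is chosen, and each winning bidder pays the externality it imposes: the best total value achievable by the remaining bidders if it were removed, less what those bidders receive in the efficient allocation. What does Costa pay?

Costa pays $2.

Efficient allocation: Watson→Lot C ($116), Rossi→Lot G ($67), Kapoor→Lot E ($136), Costa→Lot D ($165); total welfare W = $484.
Costa receives Lot D at value $165, so the others get W − 165 = $319.
Without Costa: best allocation of the remaining 3 bidders over all 4 lots is Watson→Lot C ($116), Rossi→Lot D ($69), Kapoor→Lot E ($136), total $321.
VCG payment = (others' best without Costa) − (others' welfare with Costa) = 321 − 319 = $2.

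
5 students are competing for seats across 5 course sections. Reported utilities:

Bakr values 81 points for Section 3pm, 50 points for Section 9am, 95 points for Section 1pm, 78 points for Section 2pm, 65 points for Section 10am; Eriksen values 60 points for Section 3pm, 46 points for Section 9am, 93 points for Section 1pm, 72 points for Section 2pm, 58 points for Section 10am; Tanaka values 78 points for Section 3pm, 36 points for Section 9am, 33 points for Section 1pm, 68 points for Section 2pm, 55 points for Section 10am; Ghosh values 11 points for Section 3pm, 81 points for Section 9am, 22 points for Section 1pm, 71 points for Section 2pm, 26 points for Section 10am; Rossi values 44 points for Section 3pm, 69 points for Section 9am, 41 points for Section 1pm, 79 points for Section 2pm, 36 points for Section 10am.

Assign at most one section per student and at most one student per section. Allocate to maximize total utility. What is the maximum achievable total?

Maximum total: 396 points

This is the linear assignment problem.
Optimal: Bakr→Section 10am (65 points), Eriksen→Section 1pm (93 points), Tanaka→Section 3pm (78 points), Ghosh→Section 9am (81 points), Rossi→Section 2pm (79 points) — total 65+93+78+81+79 = 396 points.
Row-greedy (each student in turn takes its best remaining section) gives 362 points, worse by 34.
Next-best assignment: Bakr→Section 1pm, Eriksen→Section 10am, Tanaka→Section 3pm, Ghosh→Section 9am, Rossi→Section 2pm = 391 points.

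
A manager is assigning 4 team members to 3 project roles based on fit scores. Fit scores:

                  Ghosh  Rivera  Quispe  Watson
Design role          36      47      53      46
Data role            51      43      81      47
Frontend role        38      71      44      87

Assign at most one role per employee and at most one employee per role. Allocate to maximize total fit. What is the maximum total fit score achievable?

Optimal: Rivera→Design role (47 pts), Quispe→Data role (81 pts), Watson→Frontend role (87 pts) — total 47+81+87 = 215 pts.
Row-greedy (each employee in turn takes its best remaining role) gives 175 pts, worse by 40.
Swapping Watson↔Quispe (Watson→Data role 47 pts, Quispe→Frontend role 44 pts) loses 77.
Every other assignment is strictly worse.

Maximum total: 215 pts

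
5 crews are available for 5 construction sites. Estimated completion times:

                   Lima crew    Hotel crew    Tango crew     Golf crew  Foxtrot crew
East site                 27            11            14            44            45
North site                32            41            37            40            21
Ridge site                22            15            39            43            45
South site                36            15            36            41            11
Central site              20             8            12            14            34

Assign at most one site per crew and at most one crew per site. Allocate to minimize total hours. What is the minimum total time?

Minimum total: 86 hours

Treat this as an assignment problem: match each crew to one site.
Optimal: Lima crew→North site (32 hours), Hotel crew→Ridge site (15 hours), Tango crew→East site (14 hours), Golf crew→Central site (14 hours), Foxtrot crew→South site (11 hours) — total 32+15+14+14+11 = 86 hours.
Min-entry greedy (repeatedly take the single cheapest remaining cell) gives 95 hours, worse by 9.
Swapping Golf crew↔Lima crew (Golf crew→North site 40 hours, Lima crew→Central site 20 hours) adds 14.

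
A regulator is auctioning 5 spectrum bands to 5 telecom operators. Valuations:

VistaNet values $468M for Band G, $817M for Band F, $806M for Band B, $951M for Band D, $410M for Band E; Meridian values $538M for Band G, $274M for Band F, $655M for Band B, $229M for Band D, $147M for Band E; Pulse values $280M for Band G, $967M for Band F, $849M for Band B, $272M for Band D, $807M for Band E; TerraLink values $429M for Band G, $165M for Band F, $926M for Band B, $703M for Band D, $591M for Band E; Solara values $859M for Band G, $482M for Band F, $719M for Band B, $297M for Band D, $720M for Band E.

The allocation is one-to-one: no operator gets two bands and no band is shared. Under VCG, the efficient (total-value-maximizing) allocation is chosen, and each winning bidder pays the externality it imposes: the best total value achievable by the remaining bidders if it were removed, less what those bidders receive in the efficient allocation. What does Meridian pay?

Efficient allocation: VistaNet→Band D ($951M), Meridian→Band G ($538M), Pulse→Band F ($967M), TerraLink→Band B ($926M), Solara→Band E ($720M); total welfare W = $4102M.
Meridian receives Band G at value $538M, so the others get W − 538 = $3564M.
Without Meridian: best allocation of the remaining 4 bidders over all 5 bands is VistaNet→Band D ($951M), Pulse→Band F ($967M), TerraLink→Band B ($926M), Solara→Band G ($859M), total $3703M.
VCG payment = (others' best without Meridian) − (others' welfare with Meridian) = 3703 − 3564 = $139M.

Meridian pays $139M.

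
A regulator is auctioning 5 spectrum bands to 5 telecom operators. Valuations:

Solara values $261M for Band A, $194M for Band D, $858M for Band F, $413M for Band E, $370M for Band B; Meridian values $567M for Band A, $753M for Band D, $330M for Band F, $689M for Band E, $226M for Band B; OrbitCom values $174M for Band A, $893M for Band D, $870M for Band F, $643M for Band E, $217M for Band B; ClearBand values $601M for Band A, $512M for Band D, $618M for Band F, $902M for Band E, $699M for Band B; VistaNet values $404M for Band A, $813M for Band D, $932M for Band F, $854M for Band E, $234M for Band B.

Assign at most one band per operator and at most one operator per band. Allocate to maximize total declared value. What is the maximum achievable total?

Maximum total: $3871M

This is the linear assignment problem.
Optimal: Solara→Band F ($858M), Meridian→Band A ($567M), OrbitCom→Band D ($893M), ClearBand→Band B ($699M), VistaNet→Band E ($854M) — total 858+567+893+699+854 = $3871M.
Row-greedy (each operator in turn takes its best remaining band) gives $3357M, worse by 514.
Next-best assignment: Solara→Band B, Meridian→Band A, OrbitCom→Band D, ClearBand→Band E, VistaNet→Band F = $3664M.
Swapping Solara↔ClearBand (Solara→Band B $370M, ClearBand→Band F $618M) loses 569.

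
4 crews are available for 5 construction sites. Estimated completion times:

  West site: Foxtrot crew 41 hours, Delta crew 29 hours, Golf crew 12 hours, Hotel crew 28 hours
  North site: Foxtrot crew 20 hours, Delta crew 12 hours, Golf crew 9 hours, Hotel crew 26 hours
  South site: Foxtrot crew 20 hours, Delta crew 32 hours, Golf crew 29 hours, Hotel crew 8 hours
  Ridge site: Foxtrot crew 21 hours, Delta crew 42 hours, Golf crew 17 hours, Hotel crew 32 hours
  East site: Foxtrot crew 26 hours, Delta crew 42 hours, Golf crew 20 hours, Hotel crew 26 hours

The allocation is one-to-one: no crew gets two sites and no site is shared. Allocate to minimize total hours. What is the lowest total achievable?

Optimal: Foxtrot crew→Ridge site (21 hours), Delta crew→North site (12 hours), Golf crew→West site (12 hours), Hotel crew→South site (8 hours) — total 21+12+12+8 = 53 hours.
Row-greedy (each crew in turn takes its cheapest remaining site) gives 74 hours, worse by 21.
No other one-to-one assignment undercuts 53 hours.

Min total: 53 hours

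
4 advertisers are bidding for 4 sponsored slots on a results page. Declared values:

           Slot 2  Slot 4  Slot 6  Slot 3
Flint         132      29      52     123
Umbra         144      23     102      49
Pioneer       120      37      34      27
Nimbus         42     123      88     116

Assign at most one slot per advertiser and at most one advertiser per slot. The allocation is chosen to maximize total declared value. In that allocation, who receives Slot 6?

Optimal: Flint→Slot 3 ($123), Umbra→Slot 6 ($102), Pioneer→Slot 2 ($120), Nimbus→Slot 4 ($123) — total 123+102+120+123 = $468.
Max-entry greedy (repeatedly take the single best remaining cell) gives $424, worse by 44.
Swapping Nimbus↔Umbra (Nimbus→Slot 6 $88, Umbra→Slot 4 $23) loses 114.
Checked against all permutations: $468 is optimal.
Umbra's own top slot is Slot 2 ($144), but forcing Umbra→Slot 2 and reassigning the rest optimally gives only $424 — worse by 44.

Umbra receives Slot 6.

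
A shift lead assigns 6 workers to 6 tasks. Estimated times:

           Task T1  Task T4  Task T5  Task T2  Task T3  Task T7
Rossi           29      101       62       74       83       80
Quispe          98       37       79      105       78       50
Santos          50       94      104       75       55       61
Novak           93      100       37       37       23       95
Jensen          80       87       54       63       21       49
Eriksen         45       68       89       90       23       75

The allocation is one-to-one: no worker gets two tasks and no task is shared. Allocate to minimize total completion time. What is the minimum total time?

Min total: 241 min

This is a one-to-one assignment (minimum-cost bipartite matching).
Optimal: Rossi→Task T1 (29 min), Quispe→Task T4 (37 min), Santos→Task T7 (61 min), Novak→Task T2 (37 min), Jensen→Task T5 (54 min), Eriksen→Task T3 (23 min) — total 29+37+61+37+54+23 = 241 min.
Row-greedy (each worker in turn takes its cheapest remaining task) gives 297 min, worse by 56.
Checked against all permutations: 241 min is optimal.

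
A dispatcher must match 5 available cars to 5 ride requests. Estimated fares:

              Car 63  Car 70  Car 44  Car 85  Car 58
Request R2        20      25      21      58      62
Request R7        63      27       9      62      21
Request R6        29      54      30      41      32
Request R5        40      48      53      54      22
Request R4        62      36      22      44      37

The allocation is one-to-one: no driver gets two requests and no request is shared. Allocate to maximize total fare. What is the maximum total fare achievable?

Maximum total: $293

Optimal: Car 63→Request R4 ($62), Car 70→Request R6 ($54), Car 44→Request R5 ($53), Car 85→Request R7 ($62), Car 58→Request R2 ($62) — total 62+54+53+62+62 = $293.
Max-entry greedy (repeatedly take the single best remaining cell) gives $255, worse by 38.
Swapping Car 70↔Car 85 (Car 70→Request R7 $27, Car 85→Request R6 $41) loses 48.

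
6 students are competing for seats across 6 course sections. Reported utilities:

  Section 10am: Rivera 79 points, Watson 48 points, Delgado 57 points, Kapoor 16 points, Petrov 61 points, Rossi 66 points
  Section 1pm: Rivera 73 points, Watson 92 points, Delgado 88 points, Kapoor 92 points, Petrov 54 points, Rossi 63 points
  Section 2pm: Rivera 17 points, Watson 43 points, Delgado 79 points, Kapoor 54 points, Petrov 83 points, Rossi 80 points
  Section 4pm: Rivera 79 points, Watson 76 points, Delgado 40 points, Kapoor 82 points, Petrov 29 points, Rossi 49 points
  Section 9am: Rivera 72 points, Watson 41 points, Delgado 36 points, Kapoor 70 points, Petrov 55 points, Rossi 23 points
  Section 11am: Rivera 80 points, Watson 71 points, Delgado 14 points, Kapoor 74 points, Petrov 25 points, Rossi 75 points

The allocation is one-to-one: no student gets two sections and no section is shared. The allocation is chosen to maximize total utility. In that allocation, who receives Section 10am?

Rivera receives Section 10am.

This is a one-to-one assignment (maximum-weight bipartite matching).
Optimal: Rivera→Section 10am (79 points), Watson→Section 4pm (76 points), Delgado→Section 1pm (88 points), Kapoor→Section 9am (70 points), Petrov→Section 2pm (83 points), Rossi→Section 11am (75 points) — total 79+76+88+70+83+75 = 471 points.
Next-best assignment: Rivera→Section 11am, Watson→Section 4pm, Delgado→Section 1pm, Kapoor→Section 9am, Petrov→Section 2pm, Rossi→Section 10am = 463 points.
Swapping Delgado↔Rossi (Delgado→Section 11am 14 points, Rossi→Section 1pm 63 points) loses 86.
Rivera's own top section is Section 11am (80 points), but forcing Rivera→Section 11am and reassigning the rest optimally gives only 463 points — worse by 8.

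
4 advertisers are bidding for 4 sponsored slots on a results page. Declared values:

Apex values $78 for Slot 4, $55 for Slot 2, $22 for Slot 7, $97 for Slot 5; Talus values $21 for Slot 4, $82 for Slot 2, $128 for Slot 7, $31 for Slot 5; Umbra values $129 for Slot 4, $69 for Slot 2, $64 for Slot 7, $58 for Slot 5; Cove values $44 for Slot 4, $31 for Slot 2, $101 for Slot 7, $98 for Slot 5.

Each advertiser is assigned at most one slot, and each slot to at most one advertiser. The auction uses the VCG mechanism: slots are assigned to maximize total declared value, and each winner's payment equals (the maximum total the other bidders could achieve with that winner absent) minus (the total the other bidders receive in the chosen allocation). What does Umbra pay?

Umbra pays $23.

Efficient allocation: Apex→Slot 2 ($55), Talus→Slot 7 ($128), Umbra→Slot 4 ($129), Cove→Slot 5 ($98); total welfare W = $410.
Umbra receives Slot 4 at value $129, so the others get W − 129 = $281.
Without Umbra: best allocation of the remaining 3 bidders over all 4 slots is Apex→Slot 4 ($78), Talus→Slot 7 ($128), Cove→Slot 5 ($98), total $304.
VCG payment = (others' best without Umbra) − (others' welfare with Umbra) = 304 − 281 = $23.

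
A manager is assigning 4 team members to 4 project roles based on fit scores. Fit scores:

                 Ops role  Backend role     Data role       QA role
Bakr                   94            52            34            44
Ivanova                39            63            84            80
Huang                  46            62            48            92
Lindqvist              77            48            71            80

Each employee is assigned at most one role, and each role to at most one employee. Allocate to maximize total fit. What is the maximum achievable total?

Maximum total: 320 pts

Optimal: Bakr→Ops role (94 pts), Ivanova→Backend role (63 pts), Huang→QA role (92 pts), Lindqvist→Data role (71 pts) — total 94+63+92+71 = 320 pts.
Row-greedy (each employee in turn takes its best remaining role) gives 318 pts, worse by 2.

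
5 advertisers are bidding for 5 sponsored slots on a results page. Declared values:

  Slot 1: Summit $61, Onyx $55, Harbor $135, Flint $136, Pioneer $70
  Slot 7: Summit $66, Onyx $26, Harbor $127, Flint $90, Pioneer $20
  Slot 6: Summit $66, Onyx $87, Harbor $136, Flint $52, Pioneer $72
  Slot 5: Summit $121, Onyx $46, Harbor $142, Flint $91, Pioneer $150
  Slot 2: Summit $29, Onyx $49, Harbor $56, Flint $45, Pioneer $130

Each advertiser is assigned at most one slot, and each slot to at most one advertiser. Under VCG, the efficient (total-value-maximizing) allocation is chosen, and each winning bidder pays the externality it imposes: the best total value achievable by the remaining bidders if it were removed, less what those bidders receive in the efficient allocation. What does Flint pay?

Flint pays $8.

Efficient allocation: Summit→Slot 5 ($121), Onyx→Slot 6 ($87), Harbor→Slot 7 ($127), Flint→Slot 1 ($136), Pioneer→Slot 2 ($130); total welfare W = $601.
Flint receives Slot 1 at value $136, so the others get W − 136 = $465.
Without Flint: best allocation of the remaining 4 bidders over all 5 slots is Summit→Slot 5 ($121), Onyx→Slot 6 ($87), Harbor→Slot 1 ($135), Pioneer→Slot 2 ($130), total $473.
VCG payment = (others' best without Flint) − (others' welfare with Flint) = 473 − 465 = $8.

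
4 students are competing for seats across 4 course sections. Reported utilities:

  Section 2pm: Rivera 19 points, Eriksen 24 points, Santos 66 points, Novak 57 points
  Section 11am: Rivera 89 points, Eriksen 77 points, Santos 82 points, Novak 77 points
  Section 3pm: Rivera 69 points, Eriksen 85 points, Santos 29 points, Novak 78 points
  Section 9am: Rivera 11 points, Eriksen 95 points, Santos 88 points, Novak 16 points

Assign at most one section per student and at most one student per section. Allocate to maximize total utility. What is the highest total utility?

Maximum total: 328 points

Optimal: Rivera→Section 11am (89 points), Eriksen→Section 9am (95 points), Santos→Section 2pm (66 points), Novak→Section 3pm (78 points) — total 89+95+66+78 = 328 points.
Column-greedy (each section in turn goes to its best remaining student) gives 256 points, worse by 72.
Swapping Novak↔Rivera (Novak→Section 11am 77 points, Rivera→Section 3pm 69 points) loses 21.
Every other assignment is strictly worse.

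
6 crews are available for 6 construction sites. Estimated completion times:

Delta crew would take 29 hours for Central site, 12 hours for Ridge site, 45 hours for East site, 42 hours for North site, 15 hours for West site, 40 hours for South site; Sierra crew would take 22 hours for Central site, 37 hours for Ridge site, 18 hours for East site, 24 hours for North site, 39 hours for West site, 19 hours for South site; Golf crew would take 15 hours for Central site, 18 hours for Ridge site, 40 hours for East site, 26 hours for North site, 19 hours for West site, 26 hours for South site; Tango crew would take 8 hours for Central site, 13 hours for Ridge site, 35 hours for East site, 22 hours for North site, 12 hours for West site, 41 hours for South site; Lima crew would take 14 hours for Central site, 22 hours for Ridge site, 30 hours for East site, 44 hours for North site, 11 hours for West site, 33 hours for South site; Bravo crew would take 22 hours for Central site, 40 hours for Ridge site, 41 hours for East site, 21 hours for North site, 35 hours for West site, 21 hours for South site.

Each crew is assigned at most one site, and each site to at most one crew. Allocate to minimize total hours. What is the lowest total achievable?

Optimal: Delta crew→Ridge site (12 hours), Sierra crew→East site (18 hours), Golf crew→North site (26 hours), Tango crew→Central site (8 hours), Lima crew→West site (11 hours), Bravo crew→South site (21 hours) — total 12+18+26+8+11+21 = 96 hours.
Row-greedy (each crew in turn takes its cheapest remaining site) gives 111 hours, worse by 15.
No other one-to-one assignment undercuts 96 hours.

Minimum total: 96 hours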